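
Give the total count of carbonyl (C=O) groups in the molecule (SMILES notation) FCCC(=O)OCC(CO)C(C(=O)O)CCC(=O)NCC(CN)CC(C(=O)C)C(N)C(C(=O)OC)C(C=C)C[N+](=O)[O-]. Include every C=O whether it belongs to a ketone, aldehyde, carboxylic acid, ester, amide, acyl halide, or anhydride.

CH2COOCH2: ester, 1 C=O (running total 1).
CH(COOH): carboxylic acid, 1 C=O (running total 2).
CH2CONHCH2: amide, 1 C=O (running total 3).
CH(COCH3): ketone, 1 C=O (running total 4).
CH(COOCH3): ester, 1 C=O (running total 5).

5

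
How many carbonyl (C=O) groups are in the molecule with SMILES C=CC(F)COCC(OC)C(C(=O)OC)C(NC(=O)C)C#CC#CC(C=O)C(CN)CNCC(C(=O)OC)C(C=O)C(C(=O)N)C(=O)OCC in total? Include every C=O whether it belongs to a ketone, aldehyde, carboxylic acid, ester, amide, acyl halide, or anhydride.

CH(COOCH3): ester, 1 C=O (running total 1).
CH(NHCOCH3): amide, 1 C=O (running total 2).
CH(CHO): aldehyde, 1 C=O (running total 3).
CH(COOCH3): ester, 1 C=O (running total 4).
CH(CHO): aldehyde, 1 C=O (running total 5).
CH(CONH2): amide, 1 C=O (running total 6).
COOCH2CH3: ester, 1 C=O (running total 7).

7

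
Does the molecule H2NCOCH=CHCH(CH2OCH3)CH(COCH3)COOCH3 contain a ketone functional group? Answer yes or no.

yes

Working along the chain:
  H2NCO: –C(=O)NH2: carbonyl C bonded to C and to N → amide (the N is not a separate amine).
  CH=CH: C=C double bond → alkene.
  CH(CH2OCH3): pendant –CH2OCH3: C–O–C linkage → ether.
  CH(COCH3): pendant –COCH3: carbonyl C bonded to two carbons → ketone.
  COOCH3: –C(=O)OCH3: carbonyl C bonded to C and to –OCH3 → ester (not ketone + ether).
The CH(COCH3) segment supplies the ketone: pendant –COCH3: carbonyl C bonded to two carbons → ketone.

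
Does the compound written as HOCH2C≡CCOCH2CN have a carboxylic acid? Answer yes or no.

Working along the chain:
  HOCH2: HO– on an sp³ carbon → alcohol.
  C≡C: C≡C triple bond → alkyne.
  CO: –C(=O)– with carbon on both sides → ketone.
  CN: –C≡N: carbon triple-bonded to nitrogen → nitrile.
The groups actually present are: alcohol, alkyne, ketone, nitrile.

no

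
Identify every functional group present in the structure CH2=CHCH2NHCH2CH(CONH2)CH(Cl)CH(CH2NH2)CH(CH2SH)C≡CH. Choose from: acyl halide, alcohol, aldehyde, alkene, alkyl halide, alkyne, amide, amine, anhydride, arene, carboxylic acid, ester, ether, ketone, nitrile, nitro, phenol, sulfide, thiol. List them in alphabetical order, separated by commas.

C=C double bond → alkene.
C–N–C with sp³ carbons and no adjacent C=O → amine (secondary).
pendant –CONH2: carbonyl C bonded to C and N → amide.
halogen on an sp³ carbon → alkyl halide.
pendant –CH2NH2: N on sp³ C, no adjacent C=O → amine.
pendant –CH2SH → thiol.
C≡C triple bond → alkyne.

alkene, alkyl halide, alkyne, amide, amine, thiol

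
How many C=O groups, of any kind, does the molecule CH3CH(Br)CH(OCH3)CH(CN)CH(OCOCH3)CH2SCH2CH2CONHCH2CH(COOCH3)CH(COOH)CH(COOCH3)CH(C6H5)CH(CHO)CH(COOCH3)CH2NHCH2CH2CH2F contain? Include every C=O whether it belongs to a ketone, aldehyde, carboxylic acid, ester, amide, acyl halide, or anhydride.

7

CH(OCOCH3): ester, 1 C=O (running total 1).
CH2CONHCH2: amide, 1 C=O (running total 2).
CH(COOCH3): ester, 1 C=O (running total 3).
CH(COOH): carboxylic acid, 1 C=O (running total 4).
CH(COOCH3): ester, 1 C=O (running total 5).
CH(CHO): aldehyde, 1 C=O (running total 6).
CH(COOCH3): ester, 1 C=O (running total 7).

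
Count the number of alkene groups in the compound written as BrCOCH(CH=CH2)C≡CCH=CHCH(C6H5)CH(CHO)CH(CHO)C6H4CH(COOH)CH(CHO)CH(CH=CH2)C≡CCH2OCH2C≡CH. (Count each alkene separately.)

Working along the chain:
  BrCO: –C(=O)Br: carbonyl C bonded to C and to a halogen → acyl halide (not alkyl halide).
  CH(CH=CH2): pendant –CH=CH2: C=C double bond → alkene.
  C≡C: C≡C triple bond → alkyne.
  CH=CH: C=C double bond → alkene.
  CH(C6H5): pendant –C6H5: benzene ring → arene.
  CH(CHO): pendant –CHO: carbonyl C bonded to C and H → aldehyde.
  CH(CHO): pendant –CHO: carbonyl C bonded to C and H → aldehyde.
  C6H4: para-disubstituted benzene ring → arene.
  CH(COOH): pendant –COOH: carbonyl C bonded to C and –OH → carboxylic acid.
  CH(CHO): pendant –CHO: carbonyl C bonded to C and H → aldehyde.
  CH(CH=CH2): pendant –CH=CH2: C=C double bond → alkene.
  C≡C: C≡C triple bond → alkyne.
  CH2OCH2: C–O–C with sp³ carbons on both sides and no adjacent C=O → ether.
  C≡CH: C≡C triple bond → alkyne.
Alkene appears at: CH(CH=CH2), CH=CH, CH(CH=CH2) → 3.

3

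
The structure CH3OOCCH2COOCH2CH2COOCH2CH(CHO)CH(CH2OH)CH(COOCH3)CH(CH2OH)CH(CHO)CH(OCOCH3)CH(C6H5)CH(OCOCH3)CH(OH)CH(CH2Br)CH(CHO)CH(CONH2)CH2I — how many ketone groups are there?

Working along the chain:
  CH3OOC: CH3O–C(=O)–: carbonyl C bonded to C and to –OCH3 → ester (not ketone + ether).
  CH2COOCH2: –C(=O)–O–C with C on the carbonyl side → ester.
  CH2COOCH2: –C(=O)–O–C with C on the carbonyl side → ester.
  CH(CHO): pendant –CHO: carbonyl C bonded to C and H → aldehyde.
  CH(CH2OH): pendant –CH2OH on an sp³ backbone C → alcohol.
  CH(COOCH3): pendant –COOCH3: carbonyl C bonded to C and –OCH3 → ester.
  CH(CH2OH): pendant –CH2OH on an sp³ backbone C → alcohol.
  CH(CHO): pendant –CHO: carbonyl C bonded to C and H → aldehyde.
  CH(OCOCH3): pendant –OC(=O)CH3: an acyloxy group → ester.
  CH(C6H5): pendant –C6H5: benzene ring → arene.
  CH(OCOCH3): pendant –OC(=O)CH3: an acyloxy group → ester.
  CH(OH): –OH on an sp³ carbon → alcohol (secondary).
  CH(CH2Br): pendant –CH2X: halogen on sp³ carbon → alkyl halide.
  CH(CHO): pendant –CHO: carbonyl C bonded to C and H → aldehyde.
  CH(CONH2): pendant –CONH2: carbonyl C bonded to C and N → amide.
  CH2I: halogen on an sp³ carbon → alkyl halide.
No segment is a ketone: CH3OOC is ester, not ketone; CH2COOCH2 is ester, not ketone; CH2COOCH2 is ester, not ketone. → 0.

0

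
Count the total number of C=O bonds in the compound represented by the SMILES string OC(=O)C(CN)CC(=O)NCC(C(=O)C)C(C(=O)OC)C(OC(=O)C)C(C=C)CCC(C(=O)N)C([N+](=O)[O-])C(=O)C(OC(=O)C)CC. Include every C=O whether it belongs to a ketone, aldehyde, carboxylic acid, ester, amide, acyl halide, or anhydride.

8

HOOC: carboxylic acid, 1 C=O (running total 1).
CH2CONHCH2: amide, 1 C=O (running total 2).
CH(COCH3): ketone, 1 C=O (running total 3).
CH(COOCH3): ester, 1 C=O (running total 4).
CH(OCOCH3): ester, 1 C=O (running total 5).
CH(CONH2): amide, 1 C=O (running total 6).
CO: ketone, 1 C=O (running total 7).
CH(OCOCH3): ester, 1 C=O (running total 8).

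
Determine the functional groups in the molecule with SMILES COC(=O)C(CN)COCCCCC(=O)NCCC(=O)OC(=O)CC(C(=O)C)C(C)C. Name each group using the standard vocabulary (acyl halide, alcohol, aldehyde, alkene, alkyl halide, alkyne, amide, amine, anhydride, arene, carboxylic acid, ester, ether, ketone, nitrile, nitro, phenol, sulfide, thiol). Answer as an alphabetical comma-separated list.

amide, amine, anhydride, ester, ether, ketone

Taking each segment in turn:
  CH3OOC: CH3O–C(=O)–: carbonyl C bonded to C and to –OCH3 → ester (not ketone + ether).
  CH(CH2NH2): pendant –CH2NH2: N on sp³ C, no adjacent C=O → amine.
  CH2OCH2: C–O–C with sp³ carbons on both sides and no adjacent C=O → ether.
  CH2CONHCH2: –C(=O)–N– linkage → amide (the N is not an amine).
  CH2CO-O-COCH2: two acyl groups sharing one oxygen, –C(=O)–O–C(=O)– → anhydride.
  CH(COCH3): pendant –COCH3: carbonyl C bonded to two carbons → ketone.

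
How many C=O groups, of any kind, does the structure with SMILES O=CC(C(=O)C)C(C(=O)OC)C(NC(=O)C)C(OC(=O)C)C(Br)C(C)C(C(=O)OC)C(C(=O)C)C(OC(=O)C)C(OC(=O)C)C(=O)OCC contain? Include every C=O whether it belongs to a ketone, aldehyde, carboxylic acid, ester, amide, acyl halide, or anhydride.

10

OHC: aldehyde, 1 C=O (running total 1).
CH(COCH3): ketone, 1 C=O (running total 2).
CH(COOCH3): ester, 1 C=O (running total 3).
CH(NHCOCH3): amide, 1 C=O (running total 4).
CH(OCOCH3): ester, 1 C=O (running total 5).
CH(COOCH3): ester, 1 C=O (running total 6).
CH(COCH3): ketone, 1 C=O (running total 7).
CH(OCOCH3): ester, 1 C=O (running total 8).
CH(OCOCH3): ester, 1 C=O (running total 9).
COOCH2CH3: ester, 1 C=O (running total 10).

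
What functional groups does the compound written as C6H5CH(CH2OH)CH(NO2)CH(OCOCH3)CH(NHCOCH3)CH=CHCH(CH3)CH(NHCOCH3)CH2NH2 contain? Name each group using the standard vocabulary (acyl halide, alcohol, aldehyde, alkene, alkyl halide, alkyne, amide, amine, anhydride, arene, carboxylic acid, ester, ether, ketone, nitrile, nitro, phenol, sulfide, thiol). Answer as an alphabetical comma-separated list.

C6H5– phenyl ring → arene.
pendant –CH2OH on an sp³ backbone C → alcohol.
–NO2 on an sp³ carbon → nitro (the N=O is not a carbonyl).
pendant –OC(=O)CH3: an acyloxy group → ester.
pendant –NHC(=O)CH3: N bonded to a carbonyl → amide (not amine).
C=C double bond → alkene.
pendant –NHC(=O)CH3: N bonded to a carbonyl → amide (not amine).
–NH2 on an sp³ carbon with no adjacent C=O → amine.

alcohol, alkene, amide, amine, arene, ester, nitro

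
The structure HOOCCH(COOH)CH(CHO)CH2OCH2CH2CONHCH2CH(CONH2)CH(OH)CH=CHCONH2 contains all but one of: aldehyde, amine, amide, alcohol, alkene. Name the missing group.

amine

amide: present (CH2CONHCH2 — –C(=O)–N– linkage → amide (the N is not an amine)).
alkene: present (CH=CH — C=C double bond → alkene).
alcohol: present (CH(OH) — –OH on an sp³ carbon → alcohol (secondary)).
aldehyde: present (CH(CHO) — pendant –CHO: carbonyl C bonded to C and H → aldehyde).
amine: absent. In each of CH2CONHCH2, CH(CONH2) and CONH2, the nitrogen is bonded directly to a carbonyl carbon, making it part of an amide, not a free amine.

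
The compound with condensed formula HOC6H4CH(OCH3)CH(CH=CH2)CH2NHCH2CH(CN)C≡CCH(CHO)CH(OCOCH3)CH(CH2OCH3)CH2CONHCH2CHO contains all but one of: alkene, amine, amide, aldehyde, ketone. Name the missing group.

ketone

aldehyde: present (CH(CHO) — pendant –CHO: carbonyl C bonded to C and H → aldehyde).
amine: present (CH2NHCH2 — C–N–C with sp³ carbons and no adjacent C=O → amine (secondary)).
alkene: present (CH(CH=CH2) — pendant –CH=CH2: C=C double bond → alkene).
amide: present (CH2CONHCH2 — –C(=O)–N– linkage → amide (the N is not an amine)).
ketone: absent. In CH(OCOCH3), the C=O is bonded to an –O–C group, which defines an ester, not a ketone. In CH2CONHCH2, the C=O is bonded to nitrogen, which defines an amide, not a ketone. In each of CH(CHO) and CHO, the carbonyl carbon carries an H, so it is an aldehyde, not a ketone.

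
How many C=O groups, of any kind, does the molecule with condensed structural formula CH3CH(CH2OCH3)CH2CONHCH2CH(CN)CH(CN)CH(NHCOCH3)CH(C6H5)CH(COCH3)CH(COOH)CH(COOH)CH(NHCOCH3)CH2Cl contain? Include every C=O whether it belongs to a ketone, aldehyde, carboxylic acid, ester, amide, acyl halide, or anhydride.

6

CH2CONHCH2: amide, 1 C=O (running total 1).
CH(NHCOCH3): amide, 1 C=O (running total 2).
CH(COCH3): ketone, 1 C=O (running total 3).
CH(COOH): carboxylic acid, 1 C=O (running total 4).
CH(COOH): carboxylic acid, 1 C=O (running total 5).
CH(NHCOCH3): amide, 1 C=O (running total 6).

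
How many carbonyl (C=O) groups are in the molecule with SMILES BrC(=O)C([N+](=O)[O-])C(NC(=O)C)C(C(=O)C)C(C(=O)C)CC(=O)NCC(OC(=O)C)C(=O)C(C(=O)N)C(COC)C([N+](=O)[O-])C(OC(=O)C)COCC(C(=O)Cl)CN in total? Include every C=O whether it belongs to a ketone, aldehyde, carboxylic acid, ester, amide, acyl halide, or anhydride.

BrCO: acyl halide, 1 C=O (running total 1).
CH(NHCOCH3): amide, 1 C=O (running total 2).
CH(COCH3): ketone, 1 C=O (running total 3).
CH(COCH3): ketone, 1 C=O (running total 4).
CH2CONHCH2: amide, 1 C=O (running total 5).
CH(OCOCH3): ester, 1 C=O (running total 6).
CO: ketone, 1 C=O (running total 7).
CH(CONH2): amide, 1 C=O (running total 8).
CH(OCOCH3): ester, 1 C=O (running total 9).
CH(COCl): acyl halide, 1 C=O (running total 10).

10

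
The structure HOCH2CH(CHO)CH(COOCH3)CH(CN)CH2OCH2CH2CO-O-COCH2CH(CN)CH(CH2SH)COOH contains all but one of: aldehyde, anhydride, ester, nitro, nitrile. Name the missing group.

anhydride: present (CH2CO-O-COCH2 — two acyl groups sharing one oxygen, –C(=O)–O–C(=O)– → anhydride).
nitrile: present (CH(CN) — pendant –C≡N: nitrile).
ester: present (CH(COOCH3) — pendant –COOCH3: carbonyl C bonded to C and –OCH3 → ester).
aldehyde: present (CH(CHO) — pendant –CHO: carbonyl C bonded to C and H → aldehyde).
nitro: no segment matches this pattern.

nitro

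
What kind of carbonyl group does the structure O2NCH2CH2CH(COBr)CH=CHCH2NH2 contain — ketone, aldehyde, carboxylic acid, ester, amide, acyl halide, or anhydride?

acyl halide

The carbonyl is in the CH(COBr) segment: pendant –C(=O)X: carbonyl C bonded to C and halogen → acyl halide.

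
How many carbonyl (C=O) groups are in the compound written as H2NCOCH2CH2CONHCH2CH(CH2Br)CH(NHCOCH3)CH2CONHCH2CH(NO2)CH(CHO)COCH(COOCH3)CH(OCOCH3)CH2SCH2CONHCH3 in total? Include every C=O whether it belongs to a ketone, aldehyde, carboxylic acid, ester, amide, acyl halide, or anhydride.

H2NCO: amide, 1 C=O (running total 1).
CH2CONHCH2: amide, 1 C=O (running total 2).
CH(NHCOCH3): amide, 1 C=O (running total 3).
CH2CONHCH2: amide, 1 C=O (running total 4).
CH(CHO): aldehyde, 1 C=O (running total 5).
CO: ketone, 1 C=O (running total 6).
CH(COOCH3): ester, 1 C=O (running total 7).
CH(OCOCH3): ester, 1 C=O (running total 8).
CONHCH3: amide, 1 C=O (running total 9).

9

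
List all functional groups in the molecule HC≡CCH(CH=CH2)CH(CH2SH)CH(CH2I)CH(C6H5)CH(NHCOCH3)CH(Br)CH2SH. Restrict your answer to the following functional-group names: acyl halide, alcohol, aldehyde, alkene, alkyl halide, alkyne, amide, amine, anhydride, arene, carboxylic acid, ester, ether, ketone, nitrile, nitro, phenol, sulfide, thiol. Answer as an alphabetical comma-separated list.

alkene, alkyl halide, alkyne, amide, arene, thiol

C≡C triple bond → alkyne.
pendant –CH=CH2: C=C double bond → alkene.
pendant –CH2SH → thiol.
pendant –CH2X: halogen on sp³ carbon → alkyl halide.
pendant –C6H5: benzene ring → arene.
pendant –NHC(=O)CH3: N bonded to a carbonyl → amide (not amine).
halogen on an sp³ carbon → alkyl halide.
–SH on an sp³ carbon → thiol.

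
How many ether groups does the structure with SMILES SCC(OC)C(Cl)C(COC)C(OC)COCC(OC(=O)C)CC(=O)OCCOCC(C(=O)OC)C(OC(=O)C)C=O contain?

5

Reading the structure from left to right:
  HSCH2: –SH on an sp³ carbon → thiol.
  CH(OCH3): pendant –OCH3: C–O–C with sp³ C, no adjacent C=O → ether.
  CH(Cl): halogen on an sp³ carbon → alkyl halide.
  CH(CH2OCH3): pendant –CH2OCH3: C–O–C linkage → ether.
  CH(OCH3): pendant –OCH3: C–O–C with sp³ C, no adjacent C=O → ether.
  CH2OCH2: C–O–C with sp³ carbons on both sides and no adjacent C=O → ether.
  CH(OCOCH3): pendant –OC(=O)CH3: an acyloxy group → ester.
  CH2COOCH2: –C(=O)–O–C with C on the carbonyl side → ester.
  CH2OCH2: C–O–C with sp³ carbons on both sides and no adjacent C=O → ether.
  CH(COOCH3): pendant –COOCH3: carbonyl C bonded to C and –OCH3 → ester.
  CH(OCOCH3): pendant –OC(=O)CH3: an acyloxy group → ester.
  CHO: terminal –CHO: carbonyl C bonded to H and C → aldehyde.
Ether appears at: CH(OCH3), CH(CH2OCH3), CH(OCH3), CH2OCH2, CH2OCH2 → 5.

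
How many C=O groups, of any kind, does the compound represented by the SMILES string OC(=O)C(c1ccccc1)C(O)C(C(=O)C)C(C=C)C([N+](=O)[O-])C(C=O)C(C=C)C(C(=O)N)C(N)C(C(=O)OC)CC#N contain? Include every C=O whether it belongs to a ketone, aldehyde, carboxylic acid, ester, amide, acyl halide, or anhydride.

HOOC: carboxylic acid, 1 C=O (running total 1).
CH(COCH3): ketone, 1 C=O (running total 2).
CH(CHO): aldehyde, 1 C=O (running total 3).
CH(CONH2): amide, 1 C=O (running total 4).
CH(COOCH3): ester, 1 C=O (running total 5).

5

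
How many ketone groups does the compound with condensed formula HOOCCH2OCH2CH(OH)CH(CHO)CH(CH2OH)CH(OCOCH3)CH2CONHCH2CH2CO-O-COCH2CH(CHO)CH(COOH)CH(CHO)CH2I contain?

0

Reading the structure from left to right:
  HOOC: –COOH: carbonyl C bonded to –OH and C → carboxylic acid (the –OH is not a separate alcohol).
  CH2OCH2: C–O–C with sp³ carbons on both sides and no adjacent C=O → ether.
  CH(OH): –OH on an sp³ carbon → alcohol (secondary).
  CH(CHO): pendant –CHO: carbonyl C bonded to C and H → aldehyde.
  CH(CH2OH): pendant –CH2OH on an sp³ backbone C → alcohol.
  CH(OCOCH3): pendant –OC(=O)CH3: an acyloxy group → ester.
  CH2CONHCH2: –C(=O)–N– linkage → amide (the N is not an amine).
  CH2CO-O-COCH2: two acyl groups sharing one oxygen, –C(=O)–O–C(=O)– → anhydride.
  CH(CHO): pendant –CHO: carbonyl C bonded to C and H → aldehyde.
  CH(COOH): pendant –COOH: carbonyl C bonded to C and –OH → carboxylic acid.
  CH(CHO): pendant –CHO: carbonyl C bonded to C and H → aldehyde.
  CH2I: halogen on an sp³ carbon → alkyl halide.
No segment is a ketone: HOOC is carboxylic acid, not ketone; CH(CHO) is aldehyde, not ketone; CH(OCOCH3) is ester, not ketone. → 0.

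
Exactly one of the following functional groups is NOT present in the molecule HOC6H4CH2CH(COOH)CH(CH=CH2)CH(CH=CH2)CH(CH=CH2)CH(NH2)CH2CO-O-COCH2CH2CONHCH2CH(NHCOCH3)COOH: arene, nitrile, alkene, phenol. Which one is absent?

nitrile

arene: present (HOC6H4 — –OH attached directly to an aromatic ring → phenol (not alcohol); the ring itself is an arene).
alkene: present (CH(CH=CH2) — pendant –CH=CH2: C=C double bond → alkene).
phenol: present (HOC6H4 — –OH attached directly to an aromatic ring → phenol (not alcohol); the ring itself is an arene).
nitrile: no segment matches this pattern.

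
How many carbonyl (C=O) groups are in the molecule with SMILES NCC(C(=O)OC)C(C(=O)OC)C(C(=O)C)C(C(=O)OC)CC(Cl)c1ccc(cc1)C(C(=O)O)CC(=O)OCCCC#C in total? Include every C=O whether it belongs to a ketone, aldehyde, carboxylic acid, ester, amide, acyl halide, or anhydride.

6

CH(COOCH3): ester, 1 C=O (running total 1).
CH(COOCH3): ester, 1 C=O (running total 2).
CH(COCH3): ketone, 1 C=O (running total 3).
CH(COOCH3): ester, 1 C=O (running total 4).
CH(COOH): carboxylic acid, 1 C=O (running total 5).
CH2COOCH2: ester, 1 C=O (running total 6).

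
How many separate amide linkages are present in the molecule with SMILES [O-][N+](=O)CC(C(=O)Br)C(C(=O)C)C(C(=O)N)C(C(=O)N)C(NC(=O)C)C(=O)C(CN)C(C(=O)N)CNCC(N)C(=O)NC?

–NO2 on carbon → nitro group.
pendant –C(=O)X: carbonyl C bonded to C and halogen → acyl halide.
pendant –COCH3: carbonyl C bonded to two carbons → ketone.
pendant –CONH2: carbonyl C bonded to C and N → amide.
pendant –CONH2: carbonyl C bonded to C and N → amide.
pendant –NHC(=O)CH3: N bonded to a carbonyl → amide (not amine).
–C(=O)– with carbon on both sides → ketone.
pendant –CH2NH2: N on sp³ C, no adjacent C=O → amine.
pendant –CONH2: carbonyl C bonded to C and N → amide.
C–N–C with sp³ carbons and no adjacent C=O → amine (secondary).
–NH2 on an sp³ carbon with no adjacent C=O → amine.
–C(=O)NHCH3: carbonyl C bonded to C and to N → amide (the N is not an amine).
Amide appears at: CH(CONH2), CH(CONH2), CH(NHCOCH3), CH(CONH2), CONHCH3 → 5.

5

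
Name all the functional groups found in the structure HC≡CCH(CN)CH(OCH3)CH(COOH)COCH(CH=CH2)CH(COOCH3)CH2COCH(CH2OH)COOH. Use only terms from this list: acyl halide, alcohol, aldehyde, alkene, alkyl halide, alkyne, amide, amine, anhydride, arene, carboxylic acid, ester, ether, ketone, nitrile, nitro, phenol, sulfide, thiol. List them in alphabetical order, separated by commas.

Working along the chain:
  HC≡C: C≡C triple bond → alkyne.
  CH(CN): pendant –C≡N: nitrile.
  CH(OCH3): pendant –OCH3: C–O–C with sp³ C, no adjacent C=O → ether.
  CH(COOH): pendant –COOH: carbonyl C bonded to C and –OH → carboxylic acid.
  CO: –C(=O)– with carbon on both sides → ketone.
  CH(CH=CH2): pendant –CH=CH2: C=C double bond → alkene.
  CH(COOCH3): pendant –COOCH3: carbonyl C bonded to C and –OCH3 → ester.
  CO: –C(=O)– with carbon on both sides → ketone.
  CH(CH2OH): pendant –CH2OH on an sp³ backbone C → alcohol.
  COOH: –COOH: carbonyl C bonded to –OH and C → carboxylic acid (the –OH is not a separate alcohol).

alcohol, alkene, alkyne, carboxylic acid, ester, ether, ketone, nitrile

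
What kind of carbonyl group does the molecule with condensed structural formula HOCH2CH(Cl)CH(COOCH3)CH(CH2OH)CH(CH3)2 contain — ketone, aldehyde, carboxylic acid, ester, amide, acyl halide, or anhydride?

The carbonyl is in the CH(COOCH3) segment: pendant –COOCH3: carbonyl C bonded to C and –OCH3 → ester.

ester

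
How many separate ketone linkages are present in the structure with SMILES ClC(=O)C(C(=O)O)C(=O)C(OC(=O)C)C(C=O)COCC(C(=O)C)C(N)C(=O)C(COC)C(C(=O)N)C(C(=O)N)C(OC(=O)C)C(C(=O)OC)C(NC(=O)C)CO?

3

Reading the structure from left to right:
  ClCO: –C(=O)Cl: carbonyl C bonded to C and to a halogen → acyl halide (not alkyl halide).
  CH(COOH): pendant –COOH: carbonyl C bonded to C and –OH → carboxylic acid.
  CO: –C(=O)– with carbon on both sides → ketone.
  CH(OCOCH3): pendant –OC(=O)CH3: an acyloxy group → ester.
  CH(CHO): pendant –CHO: carbonyl C bonded to C and H → aldehyde.
  CH2OCH2: C–O–C with sp³ carbons on both sides and no adjacent C=O → ether.
  CH(COCH3): pendant –COCH3: carbonyl C bonded to two carbons → ketone.
  CH(NH2): –NH2 on an sp³ carbon with no adjacent C=O → amine.
  CO: –C(=O)– with carbon on both sides → ketone.
  CH(CH2OCH3): pendant –CH2OCH3: C–O–C linkage → ether.
  CH(CONH2): pendant –CONH2: carbonyl C bonded to C and N → amide.
  CH(CONH2): pendant –CONH2: carbonyl C bonded to C and N → amide.
  CH(OCOCH3): pendant –OC(=O)CH3: an acyloxy group → ester.
  CH(COOCH3): pendant –COOCH3: carbonyl C bonded to C and –OCH3 → ester.
  CH(NHCOCH3): pendant –NHC(=O)CH3: N bonded to a carbonyl → amide (not amine).
  CH2OH: –OH on an sp³ carbon → alcohol.
Ketone appears at: CO, CH(COCH3), CO → 3.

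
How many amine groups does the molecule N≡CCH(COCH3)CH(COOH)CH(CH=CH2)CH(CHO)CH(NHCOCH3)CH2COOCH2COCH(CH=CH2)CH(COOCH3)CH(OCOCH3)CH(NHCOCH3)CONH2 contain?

N≡C–: carbon triple-bonded to nitrogen → nitrile.
pendant –COCH3: carbonyl C bonded to two carbons → ketone.
pendant –COOH: carbonyl C bonded to C and –OH → carboxylic acid.
pendant –CH=CH2: C=C double bond → alkene.
pendant –CHO: carbonyl C bonded to C and H → aldehyde.
pendant –NHC(=O)CH3: N bonded to a carbonyl → amide (not amine).
–C(=O)–O–C with C on the carbonyl side → ester.
–C(=O)– with carbon on both sides → ketone.
pendant –CH=CH2: C=C double bond → alkene.
pendant –COOCH3: carbonyl C bonded to C and –OCH3 → ester.
pendant –OC(=O)CH3: an acyloxy group → ester.
pendant –NHC(=O)CH3: N bonded to a carbonyl → amide (not amine).
–C(=O)NH2: carbonyl C bonded to C and to N → amide (the N is not a separate amine).
No segment is a amine: N≡C is nitrile, not amine; CH(NHCOCH3) is amide, not amine; CH(NHCOCH3) is amide, not amine. → 0.

0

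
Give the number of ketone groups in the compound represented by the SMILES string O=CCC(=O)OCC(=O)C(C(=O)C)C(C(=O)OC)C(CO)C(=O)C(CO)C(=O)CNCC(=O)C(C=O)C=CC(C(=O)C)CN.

terminal –CHO: carbonyl C bonded to H and C → aldehyde.
–C(=O)–O–C with C on the carbonyl side → ester.
–C(=O)– with carbon on both sides → ketone.
pendant –COCH3: carbonyl C bonded to two carbons → ketone.
pendant –COOCH3: carbonyl C bonded to C and –OCH3 → ester.
pendant –CH2OH on an sp³ backbone C → alcohol.
–C(=O)– with carbon on both sides → ketone.
pendant –CH2OH on an sp³ backbone C → alcohol.
–C(=O)– with carbon on both sides → ketone.
C–N–C with sp³ carbons and no adjacent C=O → amine (secondary).
–C(=O)– with carbon on both sides → ketone.
pendant –CHO: carbonyl C bonded to C and H → aldehyde.
C=C double bond → alkene.
pendant –COCH3: carbonyl C bonded to two carbons → ketone.
–NH2 on an sp³ carbon with no adjacent C=O → amine.
Ketone appears at: CO, CH(COCH3), CO, CO, CO, CH(COCH3) → 6.

6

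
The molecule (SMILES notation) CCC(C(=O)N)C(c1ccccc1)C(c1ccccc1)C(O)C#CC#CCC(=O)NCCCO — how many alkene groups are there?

Working along the chain:
  CH(CONH2): pendant –CONH2: carbonyl C bonded to C and N → amide.
  CH(C6H5): pendant –C6H5: benzene ring → arene.
  CH(C6H5): pendant –C6H5: benzene ring → arene.
  CH(OH): –OH on an sp³ carbon → alcohol (secondary).
  C≡C: C≡C triple bond → alkyne.
  C≡C: C≡C triple bond → alkyne.
  CH2CONHCH2: –C(=O)–N– linkage → amide (the N is not an amine).
  CH2OH: –OH on an sp³ carbon → alcohol.
No segment is a alkene: CH(C6H5) is arene, not alkene; CH(C6H5) is arene, not alkene; C≡C is alkyne, not alkene. → 0.

0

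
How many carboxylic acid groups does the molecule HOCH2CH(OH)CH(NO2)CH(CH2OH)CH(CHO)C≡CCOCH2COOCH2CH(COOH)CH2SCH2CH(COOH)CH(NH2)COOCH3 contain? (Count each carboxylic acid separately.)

2

HO– on an sp³ carbon → alcohol.
–OH on an sp³ carbon → alcohol (secondary).
–NO2 on an sp³ carbon → nitro (the N=O is not a carbonyl).
pendant –CH2OH on an sp³ backbone C → alcohol.
pendant –CHO: carbonyl C bonded to C and H → aldehyde.
C≡C triple bond → alkyne.
–C(=O)– with carbon on both sides → ketone.
–C(=O)–O–C with C on the carbonyl side → ester.
pendant –COOH: carbonyl C bonded to C and –OH → carboxylic acid.
C–S–C linkage → sulfide (thioether).
pendant –COOH: carbonyl C bonded to C and –OH → carboxylic acid.
–NH2 on an sp³ carbon with no adjacent C=O → amine.
–C(=O)OCH3: carbonyl C bonded to C and to –OCH3 → ester (not ketone + ether).
Carboxylic acid appears at: CH(COOH), CH(COOH) → 2.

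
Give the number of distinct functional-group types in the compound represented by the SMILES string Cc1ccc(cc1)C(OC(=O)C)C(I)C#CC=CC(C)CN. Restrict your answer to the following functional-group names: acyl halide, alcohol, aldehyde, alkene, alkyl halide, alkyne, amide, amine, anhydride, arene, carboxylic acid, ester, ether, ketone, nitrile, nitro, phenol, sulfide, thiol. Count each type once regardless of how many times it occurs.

Taking each segment in turn:
  C6H4: para-disubstituted benzene ring → arene.
  CH(OCOCH3): pendant –OC(=O)CH3: an acyloxy group → ester.
  CH(I): halogen on an sp³ carbon → alkyl halide.
  C≡C: C≡C triple bond → alkyne.
  CH=CH: C=C double bond → alkene.
  CH2NH2: –NH2 on an sp³ carbon with no adjacent C=O → amine.
Distinct types present: alkene, alkyl halide, alkyne, amine, arene, ester.

6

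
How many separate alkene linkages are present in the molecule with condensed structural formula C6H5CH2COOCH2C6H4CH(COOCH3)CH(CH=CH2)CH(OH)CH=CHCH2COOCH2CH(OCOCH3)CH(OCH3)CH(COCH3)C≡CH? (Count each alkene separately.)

Reading the structure from left to right:
  C6H5: C6H5– phenyl ring → arene.
  CH2COOCH2: –C(=O)–O–C with C on the carbonyl side → ester.
  C6H4: para-disubstituted benzene ring → arene.
  CH(COOCH3): pendant –COOCH3: carbonyl C bonded to C and –OCH3 → ester.
  CH(CH=CH2): pendant –CH=CH2: C=C double bond → alkene.
  CH(OH): –OH on an sp³ carbon → alcohol (secondary).
  CH=CH: C=C double bond → alkene.
  CH2COOCH2: –C(=O)–O–C with C on the carbonyl side → ester.
  CH(OCOCH3): pendant –OC(=O)CH3: an acyloxy group → ester.
  CH(OCH3): pendant –OCH3: C–O–C with sp³ C, no adjacent C=O → ether.
  CH(COCH3): pendant –COCH3: carbonyl C bonded to two carbons → ketone.
  C≡CH: C≡C triple bond → alkyne.
Alkene appears at: CH(CH=CH2), CH=CH → 2.

2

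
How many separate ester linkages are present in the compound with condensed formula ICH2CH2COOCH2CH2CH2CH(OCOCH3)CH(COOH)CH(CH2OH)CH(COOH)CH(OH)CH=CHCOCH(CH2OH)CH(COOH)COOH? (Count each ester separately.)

Working along the chain:
  ICH2: halogen on an sp³ carbon → alkyl halide.
  CH2COOCH2: –C(=O)–O–C with C on the carbonyl side → ester.
  CH(OCOCH3): pendant –OC(=O)CH3: an acyloxy group → ester.
  CH(COOH): pendant –COOH: carbonyl C bonded to C and –OH → carboxylic acid.
  CH(CH2OH): pendant –CH2OH on an sp³ backbone C → alcohol.
  CH(COOH): pendant –COOH: carbonyl C bonded to C and –OH → carboxylic acid.
  CH(OH): –OH on an sp³ carbon → alcohol (secondary).
  CH=CH: C=C double bond → alkene.
  CO: –C(=O)– with carbon on both sides → ketone.
  CH(CH2OH): pendant –CH2OH on an sp³ backbone C → alcohol.
  CH(COOH): pendant –COOH: carbonyl C bonded to C and –OH → carboxylic acid.
  COOH: –COOH: carbonyl C bonded to –OH and C → carboxylic acid (the –OH is not a separate alcohol).
Ester appears at: CH2COOCH2, CH(OCOCH3) → 2.

2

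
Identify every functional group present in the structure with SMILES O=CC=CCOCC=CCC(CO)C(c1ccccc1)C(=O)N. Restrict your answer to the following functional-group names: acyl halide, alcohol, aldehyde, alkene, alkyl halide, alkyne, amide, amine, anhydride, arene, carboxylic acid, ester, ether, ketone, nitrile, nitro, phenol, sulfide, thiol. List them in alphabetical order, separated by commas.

terminal –CHO: carbonyl C bonded to H and C → aldehyde.
C=C double bond → alkene.
C–O–C with sp³ carbons on both sides and no adjacent C=O → ether.
C=C double bond → alkene.
pendant –CH2OH on an sp³ backbone C → alcohol.
pendant –C6H5: benzene ring → arene.
–C(=O)NH2: carbonyl C bonded to C and to N → amide (the N is not a separate amine).

alcohol, aldehyde, alkene, amide, arene, ether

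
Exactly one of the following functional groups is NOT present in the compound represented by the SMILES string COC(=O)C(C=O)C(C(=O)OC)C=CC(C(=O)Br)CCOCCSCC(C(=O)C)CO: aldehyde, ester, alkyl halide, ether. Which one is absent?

alkyl halide

aldehyde: present (CH(CHO) — pendant –CHO: carbonyl C bonded to C and H → aldehyde).
ether: present (CH2OCH2 — C–O–C with sp³ carbons on both sides and no adjacent C=O → ether).
ester: present (CH3OOC — CH3O–C(=O)–: carbonyl C bonded to C and to –OCH3 → ester (not ketone + ether)).
alkyl halide: absent. In CH(COBr), the halogen is on a carbonyl carbon, which makes it an acyl halide, not an alkyl halide.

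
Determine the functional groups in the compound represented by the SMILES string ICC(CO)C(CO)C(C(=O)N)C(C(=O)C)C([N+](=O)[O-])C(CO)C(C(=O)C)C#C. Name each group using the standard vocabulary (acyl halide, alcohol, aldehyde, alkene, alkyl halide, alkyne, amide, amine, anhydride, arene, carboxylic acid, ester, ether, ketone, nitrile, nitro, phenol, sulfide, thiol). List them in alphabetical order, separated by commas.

halogen on an sp³ carbon → alkyl halide.
pendant –CH2OH on an sp³ backbone C → alcohol.
pendant –CH2OH on an sp³ backbone C → alcohol.
pendant –CONH2: carbonyl C bonded to C and N → amide.
pendant –COCH3: carbonyl C bonded to two carbons → ketone.
–NO2 on an sp³ carbon → nitro (the N=O is not a carbonyl).
pendant –CH2OH on an sp³ backbone C → alcohol.
pendant –COCH3: carbonyl C bonded to two carbons → ketone.
C≡C triple bond → alkyne.

alcohol, alkyl halide, alkyne, amide, ketone, nitro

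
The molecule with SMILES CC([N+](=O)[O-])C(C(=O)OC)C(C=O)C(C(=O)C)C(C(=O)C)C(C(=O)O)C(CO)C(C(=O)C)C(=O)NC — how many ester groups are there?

–NO2 on an sp³ carbon → nitro (the N=O is not a carbonyl).
pendant –COOCH3: carbonyl C bonded to C and –OCH3 → ester.
pendant –CHO: carbonyl C bonded to C and H → aldehyde.
pendant –COCH3: carbonyl C bonded to two carbons → ketone.
pendant –COCH3: carbonyl C bonded to two carbons → ketone.
pendant –COOH: carbonyl C bonded to C and –OH → carboxylic acid.
pendant –CH2OH on an sp³ backbone C → alcohol.
pendant –COCH3: carbonyl C bonded to two carbons → ketone.
–C(=O)NHCH3: carbonyl C bonded to C and to N → amide (the N is not an amine).
Ester appears at: CH(COOCH3) → 1.

1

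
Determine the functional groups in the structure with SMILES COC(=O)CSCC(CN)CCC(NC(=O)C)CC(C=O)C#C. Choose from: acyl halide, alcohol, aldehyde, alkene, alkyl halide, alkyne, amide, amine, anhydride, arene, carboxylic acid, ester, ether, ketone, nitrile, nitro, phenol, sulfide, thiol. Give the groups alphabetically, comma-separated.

aldehyde, alkyne, amide, amine, ester, sulfide

Working along the chain:
  CH3OOC: CH3O–C(=O)–: carbonyl C bonded to C and to –OCH3 → ester (not ketone + ether).
  CH2SCH2: C–S–C linkage → sulfide (thioether).
  CH(CH2NH2): pendant –CH2NH2: N on sp³ C, no adjacent C=O → amine.
  CH(NHCOCH3): pendant –NHC(=O)CH3: N bonded to a carbonyl → amide (not amine).
  CH(CHO): pendant –CHO: carbonyl C bonded to C and H → aldehyde.
  C≡CH: C≡C triple bond → alkyne.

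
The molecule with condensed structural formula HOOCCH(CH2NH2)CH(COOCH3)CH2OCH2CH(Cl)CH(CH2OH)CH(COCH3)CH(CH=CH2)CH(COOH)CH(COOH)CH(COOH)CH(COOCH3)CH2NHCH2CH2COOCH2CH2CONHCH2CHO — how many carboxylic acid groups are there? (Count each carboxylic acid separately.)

Taking each segment in turn:
  HOOC: –COOH: carbonyl C bonded to –OH and C → carboxylic acid (the –OH is not a separate alcohol).
  CH(CH2NH2): pendant –CH2NH2: N on sp³ C, no adjacent C=O → amine.
  CH(COOCH3): pendant –COOCH3: carbonyl C bonded to C and –OCH3 → ester.
  CH2OCH2: C–O–C with sp³ carbons on both sides and no adjacent C=O → ether.
  CH(Cl): halogen on an sp³ carbon → alkyl halide.
  CH(CH2OH): pendant –CH2OH on an sp³ backbone C → alcohol.
  CH(COCH3): pendant –COCH3: carbonyl C bonded to two carbons → ketone.
  CH(CH=CH2): pendant –CH=CH2: C=C double bond → alkene.
  CH(COOH): pendant –COOH: carbonyl C bonded to C and –OH → carboxylic acid.
  CH(COOH): pendant –COOH: carbonyl C bonded to C and –OH → carboxylic acid.
  CH(COOH): pendant –COOH: carbonyl C bonded to C and –OH → carboxylic acid.
  CH(COOCH3): pendant –COOCH3: carbonyl C bonded to C and –OCH3 → ester.
  CH2NHCH2: C–N–C with sp³ carbons and no adjacent C=O → amine (secondary).
  CH2COOCH2: –C(=O)–O–C with C on the carbonyl side → ester.
  CH2CONHCH2: –C(=O)–N– linkage → amide (the N is not an amine).
  CHO: terminal –CHO: carbonyl C bonded to H and C → aldehyde.
Carboxylic acid appears at: HOOC, CH(COOH), CH(COOH), CH(COOH) → 4.

4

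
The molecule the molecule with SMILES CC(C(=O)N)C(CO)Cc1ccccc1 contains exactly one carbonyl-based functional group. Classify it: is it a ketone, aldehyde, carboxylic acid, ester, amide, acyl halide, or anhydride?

The carbonyl is in the CH(CONH2) segment: pendant –CONH2: carbonyl C bonded to C and N → amide.

amide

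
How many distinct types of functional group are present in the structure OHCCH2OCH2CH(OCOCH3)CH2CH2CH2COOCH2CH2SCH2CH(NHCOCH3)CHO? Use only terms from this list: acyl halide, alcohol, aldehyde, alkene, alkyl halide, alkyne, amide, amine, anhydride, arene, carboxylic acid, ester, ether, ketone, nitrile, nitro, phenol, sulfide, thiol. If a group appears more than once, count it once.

5

Working along the chain:
  OHC: terminal –CHO: carbonyl C bonded to H and C → aldehyde.
  CH2OCH2: C–O–C with sp³ carbons on both sides and no adjacent C=O → ether.
  CH(OCOCH3): pendant –OC(=O)CH3: an acyloxy group → ester.
  CH2COOCH2: –C(=O)–O–C with C on the carbonyl side → ester.
  CH2SCH2: C–S–C linkage → sulfide (thioether).
  CH(NHCOCH3): pendant –NHC(=O)CH3: N bonded to a carbonyl → amide (not amine).
  CHO: terminal –CHO: carbonyl C bonded to H and C → aldehyde.
Distinct types present: aldehyde, amide, ester, ether, sulfide.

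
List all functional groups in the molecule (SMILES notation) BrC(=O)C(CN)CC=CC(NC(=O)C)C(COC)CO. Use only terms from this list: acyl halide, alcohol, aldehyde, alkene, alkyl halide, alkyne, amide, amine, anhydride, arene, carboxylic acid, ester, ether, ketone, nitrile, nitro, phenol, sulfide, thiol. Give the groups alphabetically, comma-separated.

acyl halide, alcohol, alkene, amide, amine, ether

–C(=O)Br: carbonyl C bonded to C and to a halogen → acyl halide (not alkyl halide).
pendant –CH2NH2: N on sp³ C, no adjacent C=O → amine.
C=C double bond → alkene.
pendant –NHC(=O)CH3: N bonded to a carbonyl → amide (not amine).
pendant –CH2OCH3: C–O–C linkage → ether.
–OH on an sp³ carbon → alcohol.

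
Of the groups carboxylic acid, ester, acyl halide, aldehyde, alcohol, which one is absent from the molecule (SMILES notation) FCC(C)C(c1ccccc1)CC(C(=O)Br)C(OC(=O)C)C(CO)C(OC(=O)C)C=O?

carboxylic acid

aldehyde: present (CHO — terminal –CHO: carbonyl C bonded to H and C → aldehyde).
ester: present (CH(OCOCH3) — pendant –OC(=O)CH3: an acyloxy group → ester).
acyl halide: present (CH(COBr) — pendant –C(=O)X: carbonyl C bonded to C and halogen → acyl halide).
alcohol: present (CH(CH2OH) — pendant –CH2OH on an sp³ backbone C → alcohol).
carboxylic acid: absent. In CH(OCOCH3), the acyl oxygen is bonded to carbon (–O–C), not to H, so this is an ester.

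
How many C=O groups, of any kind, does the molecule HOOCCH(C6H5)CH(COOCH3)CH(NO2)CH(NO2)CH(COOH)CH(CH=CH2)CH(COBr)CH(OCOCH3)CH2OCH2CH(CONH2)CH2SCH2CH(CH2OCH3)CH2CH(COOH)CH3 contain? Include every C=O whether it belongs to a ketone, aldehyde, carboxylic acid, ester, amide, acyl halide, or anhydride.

HOOC: carboxylic acid, 1 C=O (running total 1).
CH(COOCH3): ester, 1 C=O (running total 2).
CH(COOH): carboxylic acid, 1 C=O (running total 3).
CH(COBr): acyl halide, 1 C=O (running total 4).
CH(OCOCH3): ester, 1 C=O (running total 5).
CH(CONH2): amide, 1 C=O (running total 6).
CH(COOH): carboxylic acid, 1 C=O (running total 7).

7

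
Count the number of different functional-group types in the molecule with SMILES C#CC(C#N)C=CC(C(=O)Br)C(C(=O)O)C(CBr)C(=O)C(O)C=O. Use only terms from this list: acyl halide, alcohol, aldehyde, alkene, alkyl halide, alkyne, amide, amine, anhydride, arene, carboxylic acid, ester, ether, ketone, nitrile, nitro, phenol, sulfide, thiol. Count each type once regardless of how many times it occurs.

C≡C triple bond → alkyne.
pendant –C≡N: nitrile.
C=C double bond → alkene.
pendant –C(=O)X: carbonyl C bonded to C and halogen → acyl halide.
pendant –COOH: carbonyl C bonded to C and –OH → carboxylic acid.
pendant –CH2X: halogen on sp³ carbon → alkyl halide.
–C(=O)– with carbon on both sides → ketone.
–OH on an sp³ carbon → alcohol (secondary).
terminal –CHO: carbonyl C bonded to H and C → aldehyde.
Distinct types present: acyl halide, alcohol, aldehyde, alkene, alkyl halide, alkyne, carboxylic acid, ketone, nitrile.

9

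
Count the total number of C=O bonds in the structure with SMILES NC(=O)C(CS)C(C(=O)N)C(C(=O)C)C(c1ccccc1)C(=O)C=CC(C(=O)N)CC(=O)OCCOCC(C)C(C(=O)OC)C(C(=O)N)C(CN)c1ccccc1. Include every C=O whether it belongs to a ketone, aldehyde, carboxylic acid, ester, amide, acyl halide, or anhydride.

8

H2NCO: amide, 1 C=O (running total 1).
CH(CONH2): amide, 1 C=O (running total 2).
CH(COCH3): ketone, 1 C=O (running total 3).
CO: ketone, 1 C=O (running total 4).
CH(CONH2): amide, 1 C=O (running total 5).
CH2COOCH2: ester, 1 C=O (running total 6).
CH(COOCH3): ester, 1 C=O (running total 7).
CH(CONH2): amide, 1 C=O (running total 8).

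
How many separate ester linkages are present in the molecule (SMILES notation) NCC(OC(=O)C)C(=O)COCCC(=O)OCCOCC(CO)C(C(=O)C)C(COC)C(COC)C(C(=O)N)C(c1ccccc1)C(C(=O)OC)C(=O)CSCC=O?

3

Reading the structure from left to right:
  H2NCH2: –NH2 on an sp³ carbon with no adjacent C=O → amine.
  CH(OCOCH3): pendant –OC(=O)CH3: an acyloxy group → ester.
  CO: –C(=O)– with carbon on both sides → ketone.
  CH2OCH2: C–O–C with sp³ carbons on both sides and no adjacent C=O → ether.
  CH2COOCH2: –C(=O)–O–C with C on the carbonyl side → ester.
  CH2OCH2: C–O–C with sp³ carbons on both sides and no adjacent C=O → ether.
  CH(CH2OH): pendant –CH2OH on an sp³ backbone C → alcohol.
  CH(COCH3): pendant –COCH3: carbonyl C bonded to two carbons → ketone.
  CH(CH2OCH3): pendant –CH2OCH3: C–O–C linkage → ether.
  CH(CH2OCH3): pendant –CH2OCH3: C–O–C linkage → ether.
  CH(CONH2): pendant –CONH2: carbonyl C bonded to C and N → amide.
  CH(C6H5): pendant –C6H5: benzene ring → arene.
  CH(COOCH3): pendant –COOCH3: carbonyl C bonded to C and –OCH3 → ester.
  CO: –C(=O)– with carbon on both sides → ketone.
  CH2SCH2: C–S–C linkage → sulfide (thioether).
  CHO: terminal –CHO: carbonyl C bonded to H and C → aldehyde.
Ester appears at: CH(OCOCH3), CH2COOCH2, CH(COOCH3) → 3.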